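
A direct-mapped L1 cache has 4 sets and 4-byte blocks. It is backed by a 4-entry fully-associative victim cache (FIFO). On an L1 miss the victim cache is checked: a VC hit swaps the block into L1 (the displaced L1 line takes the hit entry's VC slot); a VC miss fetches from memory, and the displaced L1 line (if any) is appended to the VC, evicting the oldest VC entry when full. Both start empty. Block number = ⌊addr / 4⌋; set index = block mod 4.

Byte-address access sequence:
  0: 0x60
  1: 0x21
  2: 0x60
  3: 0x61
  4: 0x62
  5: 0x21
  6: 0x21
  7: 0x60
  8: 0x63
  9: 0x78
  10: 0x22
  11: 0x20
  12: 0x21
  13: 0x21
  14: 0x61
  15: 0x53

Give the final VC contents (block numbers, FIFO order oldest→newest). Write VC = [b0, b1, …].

VC = [8, 24]

0: 0x60 (blk 24, set 0) → MISS  vc=[]
1: 0x21 (blk 8, set 0) → MISS  vc=[24]
2: 0x60 (blk 24, set 0) → VC-HIT  vc=[8]
3: 0x61 (blk 24, set 0) → L1-HIT  vc=[8]
4: 0x62 (blk 24, set 0) → L1-HIT  vc=[8]
5: 0x21 (blk 8, set 0) → VC-HIT  vc=[24]
6: 0x21 (blk 8, set 0) → L1-HIT  vc=[24]
7: 0x60 (blk 24, set 0) → VC-HIT  vc=[8]
8: 0x63 (blk 24, set 0) → L1-HIT  vc=[8]
9: 0x78 (blk 30, set 2) → MISS  vc=[8]
10: 0x22 (blk 8, set 0) → VC-HIT  vc=[24]
11: 0x20 (blk 8, set 0) → L1-HIT  vc=[24]
12: 0x21 (blk 8, set 0) → L1-HIT  vc=[24]
13: 0x21 (blk 8, set 0) → L1-HIT  vc=[24]
14: 0x61 (blk 24, set 0) → VC-HIT  vc=[8]
15: 0x53 (blk 20, set 0) → MISS  vc=[8, 24]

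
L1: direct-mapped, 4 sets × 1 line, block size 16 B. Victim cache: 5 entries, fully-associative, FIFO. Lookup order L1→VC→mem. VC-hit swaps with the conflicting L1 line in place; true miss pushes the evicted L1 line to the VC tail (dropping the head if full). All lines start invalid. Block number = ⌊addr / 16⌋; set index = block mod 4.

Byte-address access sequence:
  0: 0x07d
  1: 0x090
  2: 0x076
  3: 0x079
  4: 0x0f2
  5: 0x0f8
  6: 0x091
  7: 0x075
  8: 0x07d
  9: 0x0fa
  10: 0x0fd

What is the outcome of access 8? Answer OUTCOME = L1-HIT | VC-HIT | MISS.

0: 0x7d (blk 7, set 3) → MISS  vc=[]
1: 0x90 (blk 9, set 1) → MISS  vc=[]
2: 0x76 (blk 7, set 3) → L1-HIT  vc=[]
3: 0x79 (blk 7, set 3) → L1-HIT  vc=[]
4: 0xf2 (blk 15, set 3) → MISS  vc=[7]
5: 0xf8 (blk 15, set 3) → L1-HIT  vc=[7]
6: 0x91 (blk 9, set 1) → L1-HIT  vc=[7]
7: 0x75 (blk 7, set 3) → VC-HIT  vc=[15]
8: 0x7d (blk 7, set 3) → L1-HIT  vc=[15]
9: 0xfa (blk 15, set 3) → VC-HIT  vc=[7]
10: 0xfd (blk 15, set 3) → L1-HIT  vc=[7]

OUTCOME = L1-HIT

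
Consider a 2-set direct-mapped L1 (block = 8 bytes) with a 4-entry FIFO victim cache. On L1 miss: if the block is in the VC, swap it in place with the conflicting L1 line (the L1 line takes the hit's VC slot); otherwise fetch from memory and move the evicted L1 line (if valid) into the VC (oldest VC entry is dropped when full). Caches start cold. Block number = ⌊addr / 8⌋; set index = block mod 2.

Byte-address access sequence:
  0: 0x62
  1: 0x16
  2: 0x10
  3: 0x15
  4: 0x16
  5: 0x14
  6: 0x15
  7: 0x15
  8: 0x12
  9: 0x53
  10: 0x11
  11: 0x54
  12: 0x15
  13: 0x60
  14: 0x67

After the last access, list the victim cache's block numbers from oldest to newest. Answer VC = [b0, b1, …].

VC = [2, 10]

0: 0x62 (blk 12, set 0) → MISS  vc=[]
1: 0x16 (blk 2, set 0) → MISS  vc=[12]
2: 0x10 (blk 2, set 0) → L1-HIT  vc=[12]
3: 0x15 (blk 2, set 0) → L1-HIT  vc=[12]
4: 0x16 (blk 2, set 0) → L1-HIT  vc=[12]
5: 0x14 (blk 2, set 0) → L1-HIT  vc=[12]
6: 0x15 (blk 2, set 0) → L1-HIT  vc=[12]
7: 0x15 (blk 2, set 0) → L1-HIT  vc=[12]
8: 0x12 (blk 2, set 0) → L1-HIT  vc=[12]
9: 0x53 (blk 10, set 0) → MISS  vc=[12, 2]
10: 0x11 (blk 2, set 0) → VC-HIT  vc=[12, 10]
11: 0x54 (blk 10, set 0) → VC-HIT  vc=[12, 2]
12: 0x15 (blk 2, set 0) → VC-HIT  vc=[12, 10]
13: 0x60 (blk 12, set 0) → VC-HIT  vc=[2, 10]
14: 0x67 (blk 12, set 0) → L1-HIT  vc=[2, 10]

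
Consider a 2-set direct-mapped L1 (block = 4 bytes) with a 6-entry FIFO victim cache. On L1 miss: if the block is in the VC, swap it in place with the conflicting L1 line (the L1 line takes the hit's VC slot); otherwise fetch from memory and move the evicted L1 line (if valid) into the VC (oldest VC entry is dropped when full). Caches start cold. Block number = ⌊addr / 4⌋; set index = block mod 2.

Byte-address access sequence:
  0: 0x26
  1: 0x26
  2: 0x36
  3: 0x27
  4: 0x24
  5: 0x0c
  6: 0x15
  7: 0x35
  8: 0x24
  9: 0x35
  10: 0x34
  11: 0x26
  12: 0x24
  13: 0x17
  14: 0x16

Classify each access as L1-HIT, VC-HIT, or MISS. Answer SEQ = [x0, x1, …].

#0 0x26→b9/s1 MISS; vc=[]
#1 0x26→b9/s1 L1-HIT; vc=[]
#2 0x36→b13/s1 MISS; vc=[9]
#3 0x27→b9/s1 VC-HIT; vc=[13]
#4 0x24→b9/s1 L1-HIT; vc=[13]
#5 0xc→b3/s1 MISS; vc=[13,9]
#6 0x15→b5/s1 MISS; vc=[13,9,3]
#7 0x35→b13/s1 VC-HIT; vc=[5,9,3]
#8 0x24→b9/s1 VC-HIT; vc=[5,13,3]
#9 0x35→b13/s1 VC-HIT; vc=[5,9,3]
#10 0x34→b13/s1 L1-HIT; vc=[5,9,3]
#11 0x26→b9/s1 VC-HIT; vc=[5,13,3]
#12 0x24→b9/s1 L1-HIT; vc=[5,13,3]
#13 0x17→b5/s1 VC-HIT; vc=[9,13,3]
#14 0x16→b5/s1 L1-HIT; vc=[9,13,3]

SEQ = [MISS, L1-HIT, MISS, VC-HIT, L1-HIT, MISS, MISS, VC-HIT, VC-HIT, VC-HIT, L1-HIT, VC-HIT, L1-HIT, VC-HIT, L1-HIT]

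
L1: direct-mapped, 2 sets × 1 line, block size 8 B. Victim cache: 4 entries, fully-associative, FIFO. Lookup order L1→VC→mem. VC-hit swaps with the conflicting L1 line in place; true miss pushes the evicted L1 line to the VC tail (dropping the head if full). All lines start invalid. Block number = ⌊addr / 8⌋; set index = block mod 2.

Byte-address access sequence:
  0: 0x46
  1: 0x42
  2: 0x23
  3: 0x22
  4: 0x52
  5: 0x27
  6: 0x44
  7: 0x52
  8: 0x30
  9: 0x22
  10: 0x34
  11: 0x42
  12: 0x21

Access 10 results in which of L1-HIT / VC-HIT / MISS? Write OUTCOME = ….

OUTCOME = VC-HIT

  [0] addr=0x46 blk=8 s=0: MISS | VC []
  [1] addr=0x42 blk=8 s=0: L1-HIT | VC []
  [2] addr=0x23 blk=4 s=0: MISS | VC [8]
  [3] addr=0x22 blk=4 s=0: L1-HIT | VC [8]
  [4] addr=0x52 blk=10 s=0: MISS | VC [8, 4]
  [5] addr=0x27 blk=4 s=0: VC-HIT | VC [8, 10]
  [6] addr=0x44 blk=8 s=0: VC-HIT | VC [4, 10]
  [7] addr=0x52 blk=10 s=0: VC-HIT | VC [4, 8]
  [8] addr=0x30 blk=6 s=0: MISS | VC [4, 8, 10]
  [9] addr=0x22 blk=4 s=0: VC-HIT | VC [6, 8, 10]
  [10] addr=0x34 blk=6 s=0: VC-HIT | VC [4, 8, 10]
  [11] addr=0x42 blk=8 s=0: VC-HIT | VC [4, 6, 10]
  [12] addr=0x21 blk=4 s=0: VC-HIT | VC [8, 6, 10]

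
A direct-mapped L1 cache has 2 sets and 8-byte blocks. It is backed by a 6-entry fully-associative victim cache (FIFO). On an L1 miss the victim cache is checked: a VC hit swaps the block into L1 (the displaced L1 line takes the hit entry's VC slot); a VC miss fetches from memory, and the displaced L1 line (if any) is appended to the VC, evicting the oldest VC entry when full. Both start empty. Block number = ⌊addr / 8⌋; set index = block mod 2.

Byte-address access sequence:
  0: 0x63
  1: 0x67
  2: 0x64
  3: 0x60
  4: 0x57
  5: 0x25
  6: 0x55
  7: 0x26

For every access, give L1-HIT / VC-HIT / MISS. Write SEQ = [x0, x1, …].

  [0] addr=0x63 blk=12 s=0: MISS | VC []
  [1] addr=0x67 blk=12 s=0: L1-HIT | VC []
  [2] addr=0x64 blk=12 s=0: L1-HIT | VC []
  [3] addr=0x60 blk=12 s=0: L1-HIT | VC []
  [4] addr=0x57 blk=10 s=0: MISS | VC [12]
  [5] addr=0x25 blk=4 s=0: MISS | VC [12, 10]
  [6] addr=0x55 blk=10 s=0: VC-HIT | VC [12, 4]
  [7] addr=0x26 blk=4 s=0: VC-HIT | VC [12, 10]

SEQ = [MISS, L1-HIT, L1-HIT, L1-HIT, MISS, MISS, VC-HIT, VC-HIT]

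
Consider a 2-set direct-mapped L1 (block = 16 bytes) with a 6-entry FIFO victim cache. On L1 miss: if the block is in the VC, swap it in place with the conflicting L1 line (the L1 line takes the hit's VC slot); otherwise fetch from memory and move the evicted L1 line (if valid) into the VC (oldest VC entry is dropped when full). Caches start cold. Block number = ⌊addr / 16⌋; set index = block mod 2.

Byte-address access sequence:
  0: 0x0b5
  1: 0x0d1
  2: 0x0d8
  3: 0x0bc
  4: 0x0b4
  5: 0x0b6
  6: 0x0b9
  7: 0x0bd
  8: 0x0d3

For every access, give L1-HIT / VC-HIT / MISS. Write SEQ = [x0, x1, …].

  [0] addr=0xb5 blk=11 s=1: MISS | VC []
  [1] addr=0xd1 blk=13 s=1: MISS | VC [11]
  [2] addr=0xd8 blk=13 s=1: L1-HIT | VC [11]
  [3] addr=0xbc blk=11 s=1: VC-HIT | VC [13]
  [4] addr=0xb4 blk=11 s=1: L1-HIT | VC [13]
  [5] addr=0xb6 blk=11 s=1: L1-HIT | VC [13]
  [6] addr=0xb9 blk=11 s=1: L1-HIT | VC [13]
  [7] addr=0xbd blk=11 s=1: L1-HIT | VC [13]
  [8] addr=0xd3 blk=13 s=1: VC-HIT | VC [11]

SEQ = [MISS, MISS, L1-HIT, VC-HIT, L1-HIT, L1-HIT, L1-HIT, L1-HIT, VC-HIT]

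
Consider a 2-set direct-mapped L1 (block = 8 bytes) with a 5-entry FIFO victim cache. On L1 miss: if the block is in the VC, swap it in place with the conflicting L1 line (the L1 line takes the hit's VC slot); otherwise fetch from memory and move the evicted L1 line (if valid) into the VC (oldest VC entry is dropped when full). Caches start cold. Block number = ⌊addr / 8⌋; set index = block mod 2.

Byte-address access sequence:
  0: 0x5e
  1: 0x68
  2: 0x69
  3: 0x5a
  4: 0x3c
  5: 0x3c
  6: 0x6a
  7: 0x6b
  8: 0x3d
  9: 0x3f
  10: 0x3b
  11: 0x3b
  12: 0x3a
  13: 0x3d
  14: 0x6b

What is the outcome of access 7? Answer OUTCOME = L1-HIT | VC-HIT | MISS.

0: 0x5e (blk 11, set 1) → MISS  vc=[]
1: 0x68 (blk 13, set 1) → MISS  vc=[11]
2: 0x69 (blk 13, set 1) → L1-HIT  vc=[11]
3: 0x5a (blk 11, set 1) → VC-HIT  vc=[13]
4: 0x3c (blk 7, set 1) → MISS  vc=[13, 11]
5: 0x3c (blk 7, set 1) → L1-HIT  vc=[13, 11]
6: 0x6a (blk 13, set 1) → VC-HIT  vc=[7, 11]
7: 0x6b (blk 13, set 1) → L1-HIT  vc=[7, 11]
8: 0x3d (blk 7, set 1) → VC-HIT  vc=[13, 11]
9: 0x3f (blk 7, set 1) → L1-HIT  vc=[13, 11]
10: 0x3b (blk 7, set 1) → L1-HIT  vc=[13, 11]
11: 0x3b (blk 7, set 1) → L1-HIT  vc=[13, 11]
12: 0x3a (blk 7, set 1) → L1-HIT  vc=[13, 11]
13: 0x3d (blk 7, set 1) → L1-HIT  vc=[13, 11]
14: 0x6b (blk 13, set 1) → VC-HIT  vc=[7, 11]

OUTCOME = L1-HIT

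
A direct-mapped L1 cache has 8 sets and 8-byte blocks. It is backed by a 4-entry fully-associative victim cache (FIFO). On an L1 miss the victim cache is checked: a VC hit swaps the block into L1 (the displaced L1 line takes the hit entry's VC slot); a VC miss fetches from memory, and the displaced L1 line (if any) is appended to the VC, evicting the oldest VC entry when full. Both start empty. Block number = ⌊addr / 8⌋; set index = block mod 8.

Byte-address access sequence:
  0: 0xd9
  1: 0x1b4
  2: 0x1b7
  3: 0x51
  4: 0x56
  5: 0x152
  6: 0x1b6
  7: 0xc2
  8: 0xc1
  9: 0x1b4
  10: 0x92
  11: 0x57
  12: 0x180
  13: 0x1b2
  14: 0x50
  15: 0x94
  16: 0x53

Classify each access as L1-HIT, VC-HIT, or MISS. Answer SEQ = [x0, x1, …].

SEQ = [MISS, MISS, L1-HIT, MISS, L1-HIT, MISS, L1-HIT, MISS, L1-HIT, L1-HIT, MISS, VC-HIT, MISS, L1-HIT, L1-HIT, VC-HIT, VC-HIT]

  [0] addr=0xd9 blk=27 s=3: MISS | VC []
  [1] addr=0x1b4 blk=54 s=6: MISS | VC []
  [2] addr=0x1b7 blk=54 s=6: L1-HIT | VC []
  [3] addr=0x51 blk=10 s=2: MISS | VC []
  [4] addr=0x56 blk=10 s=2: L1-HIT | VC []
  [5] addr=0x152 blk=42 s=2: MISS | VC [10]
  [6] addr=0x1b6 blk=54 s=6: L1-HIT | VC [10]
  [7] addr=0xc2 blk=24 s=0: MISS | VC [10]
  [8] addr=0xc1 blk=24 s=0: L1-HIT | VC [10]
  [9] addr=0x1b4 blk=54 s=6: L1-HIT | VC [10]
  [10] addr=0x92 blk=18 s=2: MISS | VC [10, 42]
  [11] addr=0x57 blk=10 s=2: VC-HIT | VC [18, 42]
  [12] addr=0x180 blk=48 s=0: MISS | VC [18, 42, 24]
  [13] addr=0x1b2 blk=54 s=6: L1-HIT | VC [18, 42, 24]
  [14] addr=0x50 blk=10 s=2: L1-HIT | VC [18, 42, 24]
  [15] addr=0x94 blk=18 s=2: VC-HIT | VC [10, 42, 24]
  [16] addr=0x53 blk=10 s=2: VC-HIT | VC [18, 42, 24]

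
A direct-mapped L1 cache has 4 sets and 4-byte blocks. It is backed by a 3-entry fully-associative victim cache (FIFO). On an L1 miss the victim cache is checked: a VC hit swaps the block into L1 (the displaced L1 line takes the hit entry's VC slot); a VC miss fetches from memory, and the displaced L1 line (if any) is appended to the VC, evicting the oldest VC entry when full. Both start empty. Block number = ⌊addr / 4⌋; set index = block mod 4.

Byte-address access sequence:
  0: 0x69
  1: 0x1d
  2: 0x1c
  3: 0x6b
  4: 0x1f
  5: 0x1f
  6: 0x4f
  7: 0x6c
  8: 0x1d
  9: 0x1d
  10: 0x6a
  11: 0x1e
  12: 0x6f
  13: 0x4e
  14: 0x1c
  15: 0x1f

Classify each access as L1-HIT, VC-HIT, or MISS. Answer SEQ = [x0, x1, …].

0: 0x69 (blk 26, set 2) → MISS  vc=[]
1: 0x1d (blk 7, set 3) → MISS  vc=[]
2: 0x1c (blk 7, set 3) → L1-HIT  vc=[]
3: 0x6b (blk 26, set 2) → L1-HIT  vc=[]
4: 0x1f (blk 7, set 3) → L1-HIT  vc=[]
5: 0x1f (blk 7, set 3) → L1-HIT  vc=[]
6: 0x4f (blk 19, set 3) → MISS  vc=[7]
7: 0x6c (blk 27, set 3) → MISS  vc=[7, 19]
8: 0x1d (blk 7, set 3) → VC-HIT  vc=[27, 19]
9: 0x1d (blk 7, set 3) → L1-HIT  vc=[27, 19]
10: 0x6a (blk 26, set 2) → L1-HIT  vc=[27, 19]
11: 0x1e (blk 7, set 3) → L1-HIT  vc=[27, 19]
12: 0x6f (blk 27, set 3) → VC-HIT  vc=[7, 19]
13: 0x4e (blk 19, set 3) → VC-HIT  vc=[7, 27]
14: 0x1c (blk 7, set 3) → VC-HIT  vc=[19, 27]
15: 0x1f (blk 7, set 3) → L1-HIT  vc=[19, 27]

SEQ = [MISS, MISS, L1-HIT, L1-HIT, L1-HIT, L1-HIT, MISS, MISS, VC-HIT, L1-HIT, L1-HIT, L1-HIT, VC-HIT, VC-HIT, VC-HIT, L1-HIT]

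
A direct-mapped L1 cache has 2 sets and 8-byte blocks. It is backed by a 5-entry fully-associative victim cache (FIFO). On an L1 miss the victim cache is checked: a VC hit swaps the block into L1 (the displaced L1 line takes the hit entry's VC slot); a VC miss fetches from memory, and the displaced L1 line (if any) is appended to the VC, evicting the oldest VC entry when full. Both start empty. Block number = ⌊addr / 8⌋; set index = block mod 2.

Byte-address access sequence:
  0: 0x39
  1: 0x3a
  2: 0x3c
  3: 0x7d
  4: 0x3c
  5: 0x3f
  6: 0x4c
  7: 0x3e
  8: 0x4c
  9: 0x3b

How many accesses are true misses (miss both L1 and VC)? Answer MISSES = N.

#0 0x39→b7/s1 MISS; vc=[]
#1 0x3a→b7/s1 L1-HIT; vc=[]
#2 0x3c→b7/s1 L1-HIT; vc=[]
#3 0x7d→b15/s1 MISS; vc=[7]
#4 0x3c→b7/s1 VC-HIT; vc=[15]
#5 0x3f→b7/s1 L1-HIT; vc=[15]
#6 0x4c→b9/s1 MISS; vc=[15,7]
#7 0x3e→b7/s1 VC-HIT; vc=[15,9]
#8 0x4c→b9/s1 VC-HIT; vc=[15,7]
#9 0x3b→b7/s1 VC-HIT; vc=[15,9]

MISSES = 3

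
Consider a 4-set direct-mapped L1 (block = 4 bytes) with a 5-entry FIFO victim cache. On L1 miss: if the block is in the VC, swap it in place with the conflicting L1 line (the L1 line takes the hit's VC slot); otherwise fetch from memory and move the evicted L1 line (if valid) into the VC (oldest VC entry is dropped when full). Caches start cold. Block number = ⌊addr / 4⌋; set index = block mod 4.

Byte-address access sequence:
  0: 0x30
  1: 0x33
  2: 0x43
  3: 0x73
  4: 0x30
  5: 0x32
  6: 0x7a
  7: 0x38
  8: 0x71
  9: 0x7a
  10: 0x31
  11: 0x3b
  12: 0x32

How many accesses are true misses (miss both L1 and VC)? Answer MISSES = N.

#0 0x30→b12/s0 MISS; vc=[]
#1 0x33→b12/s0 L1-HIT; vc=[]
#2 0x43→b16/s0 MISS; vc=[12]
#3 0x73→b28/s0 MISS; vc=[12,16]
#4 0x30→b12/s0 VC-HIT; vc=[28,16]
#5 0x32→b12/s0 L1-HIT; vc=[28,16]
#6 0x7a→b30/s2 MISS; vc=[28,16]
#7 0x38→b14/s2 MISS; vc=[28,16,30]
#8 0x71→b28/s0 VC-HIT; vc=[12,16,30]
#9 0x7a→b30/s2 VC-HIT; vc=[12,16,14]
#10 0x31→b12/s0 VC-HIT; vc=[28,16,14]
#11 0x3b→b14/s2 VC-HIT; vc=[28,16,30]
#12 0x32→b12/s0 L1-HIT; vc=[28,16,30]

MISSES = 5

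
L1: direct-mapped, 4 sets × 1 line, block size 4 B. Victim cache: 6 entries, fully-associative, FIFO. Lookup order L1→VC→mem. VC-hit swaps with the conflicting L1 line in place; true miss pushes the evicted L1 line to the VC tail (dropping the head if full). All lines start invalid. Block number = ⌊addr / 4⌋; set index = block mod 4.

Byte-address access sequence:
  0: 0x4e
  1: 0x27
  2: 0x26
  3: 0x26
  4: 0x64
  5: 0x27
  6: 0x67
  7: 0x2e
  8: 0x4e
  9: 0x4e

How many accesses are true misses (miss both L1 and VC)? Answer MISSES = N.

MISSES = 4

0: 0x4e (blk 19, set 3) → MISS  vc=[]
1: 0x27 (blk 9, set 1) → MISS  vc=[]
2: 0x26 (blk 9, set 1) → L1-HIT  vc=[]
3: 0x26 (blk 9, set 1) → L1-HIT  vc=[]
4: 0x64 (blk 25, set 1) → MISS  vc=[9]
5: 0x27 (blk 9, set 1) → VC-HIT  vc=[25]
6: 0x67 (blk 25, set 1) → VC-HIT  vc=[9]
7: 0x2e (blk 11, set 3) → MISS  vc=[9, 19]
8: 0x4e (blk 19, set 3) → VC-HIT  vc=[9, 11]
9: 0x4e (blk 19, set 3) → L1-HIT  vc=[9, 11]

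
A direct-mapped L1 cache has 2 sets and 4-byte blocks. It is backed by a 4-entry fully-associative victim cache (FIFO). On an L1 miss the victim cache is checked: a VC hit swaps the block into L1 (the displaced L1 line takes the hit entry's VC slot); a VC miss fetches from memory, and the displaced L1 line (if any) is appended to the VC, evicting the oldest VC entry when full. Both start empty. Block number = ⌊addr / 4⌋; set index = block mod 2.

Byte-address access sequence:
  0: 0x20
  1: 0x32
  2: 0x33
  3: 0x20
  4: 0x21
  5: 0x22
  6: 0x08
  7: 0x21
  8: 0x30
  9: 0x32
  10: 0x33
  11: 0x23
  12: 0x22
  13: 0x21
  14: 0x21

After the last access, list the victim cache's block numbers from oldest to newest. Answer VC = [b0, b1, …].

#0 0x20→b8/s0 MISS; vc=[]
#1 0x32→b12/s0 MISS; vc=[8]
#2 0x33→b12/s0 L1-HIT; vc=[8]
#3 0x20→b8/s0 VC-HIT; vc=[12]
#4 0x21→b8/s0 L1-HIT; vc=[12]
#5 0x22→b8/s0 L1-HIT; vc=[12]
#6 0x8→b2/s0 MISS; vc=[12,8]
#7 0x21→b8/s0 VC-HIT; vc=[12,2]
#8 0x30→b12/s0 VC-HIT; vc=[8,2]
#9 0x32→b12/s0 L1-HIT; vc=[8,2]
#10 0x33→b12/s0 L1-HIT; vc=[8,2]
#11 0x23→b8/s0 VC-HIT; vc=[12,2]
#12 0x22→b8/s0 L1-HIT; vc=[12,2]
#13 0x21→b8/s0 L1-HIT; vc=[12,2]
#14 0x21→b8/s0 L1-HIT; vc=[12,2]

VC = [12, 2]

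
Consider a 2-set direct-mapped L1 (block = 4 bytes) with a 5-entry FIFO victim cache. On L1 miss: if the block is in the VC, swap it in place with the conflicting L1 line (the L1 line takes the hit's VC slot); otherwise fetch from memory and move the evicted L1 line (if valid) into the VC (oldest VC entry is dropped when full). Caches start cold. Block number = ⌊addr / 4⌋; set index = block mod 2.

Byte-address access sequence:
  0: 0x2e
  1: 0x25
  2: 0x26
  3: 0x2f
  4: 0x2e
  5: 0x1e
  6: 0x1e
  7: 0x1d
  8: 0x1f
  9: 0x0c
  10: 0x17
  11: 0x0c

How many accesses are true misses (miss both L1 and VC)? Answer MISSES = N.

0: 0x2e (blk 11, set 1) → MISS  vc=[]
1: 0x25 (blk 9, set 1) → MISS  vc=[11]
2: 0x26 (blk 9, set 1) → L1-HIT  vc=[11]
3: 0x2f (blk 11, set 1) → VC-HIT  vc=[9]
4: 0x2e (blk 11, set 1) → L1-HIT  vc=[9]
5: 0x1e (blk 7, set 1) → MISS  vc=[9, 11]
6: 0x1e (blk 7, set 1) → L1-HIT  vc=[9, 11]
7: 0x1d (blk 7, set 1) → L1-HIT  vc=[9, 11]
8: 0x1f (blk 7, set 1) → L1-HIT  vc=[9, 11]
9: 0xc (blk 3, set 1) → MISS  vc=[9, 11, 7]
10: 0x17 (blk 5, set 1) → MISS  vc=[9, 11, 7, 3]
11: 0xc (blk 3, set 1) → VC-HIT  vc=[9, 11, 7, 5]

MISSES = 5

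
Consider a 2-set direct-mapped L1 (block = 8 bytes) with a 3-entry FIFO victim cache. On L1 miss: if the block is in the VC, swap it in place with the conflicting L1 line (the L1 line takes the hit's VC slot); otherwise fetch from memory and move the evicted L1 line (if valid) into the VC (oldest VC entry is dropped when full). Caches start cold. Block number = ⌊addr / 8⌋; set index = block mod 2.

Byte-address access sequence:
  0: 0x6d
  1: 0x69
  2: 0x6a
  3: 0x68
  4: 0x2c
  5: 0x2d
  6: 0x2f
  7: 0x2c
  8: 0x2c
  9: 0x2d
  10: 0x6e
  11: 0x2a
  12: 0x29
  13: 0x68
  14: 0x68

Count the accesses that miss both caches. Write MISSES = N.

MISSES = 2

  [0] addr=0x6d blk=13 s=1: MISS | VC []
  [1] addr=0x69 blk=13 s=1: L1-HIT | VC []
  [2] addr=0x6a blk=13 s=1: L1-HIT | VC []
  [3] addr=0x68 blk=13 s=1: L1-HIT | VC []
  [4] addr=0x2c blk=5 s=1: MISS | VC [13]
  [5] addr=0x2d blk=5 s=1: L1-HIT | VC [13]
  [6] addr=0x2f blk=5 s=1: L1-HIT | VC [13]
  [7] addr=0x2c blk=5 s=1: L1-HIT | VC [13]
  [8] addr=0x2c blk=5 s=1: L1-HIT | VC [13]
  [9] addr=0x2d blk=5 s=1: L1-HIT | VC [13]
  [10] addr=0x6e blk=13 s=1: VC-HIT | VC [5]
  [11] addr=0x2a blk=5 s=1: VC-HIT | VC [13]
  [12] addr=0x29 blk=5 s=1: L1-HIT | VC [13]
  [13] addr=0x68 blk=13 s=1: VC-HIT | VC [5]
  [14] addr=0x68 blk=13 s=1: L1-HIT | VC [5]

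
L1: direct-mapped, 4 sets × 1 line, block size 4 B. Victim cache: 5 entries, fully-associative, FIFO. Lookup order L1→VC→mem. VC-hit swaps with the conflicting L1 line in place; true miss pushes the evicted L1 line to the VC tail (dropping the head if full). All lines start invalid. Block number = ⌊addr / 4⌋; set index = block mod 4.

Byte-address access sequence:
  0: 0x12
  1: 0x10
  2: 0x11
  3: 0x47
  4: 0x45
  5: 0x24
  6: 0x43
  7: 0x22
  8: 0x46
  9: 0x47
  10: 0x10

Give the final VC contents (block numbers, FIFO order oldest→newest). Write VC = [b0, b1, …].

0: 0x12 (blk 4, set 0) → MISS  vc=[]
1: 0x10 (blk 4, set 0) → L1-HIT  vc=[]
2: 0x11 (blk 4, set 0) → L1-HIT  vc=[]
3: 0x47 (blk 17, set 1) → MISS  vc=[]
4: 0x45 (blk 17, set 1) → L1-HIT  vc=[]
5: 0x24 (blk 9, set 1) → MISS  vc=[17]
6: 0x43 (blk 16, set 0) → MISS  vc=[17, 4]
7: 0x22 (blk 8, set 0) → MISS  vc=[17, 4, 16]
8: 0x46 (blk 17, set 1) → VC-HIT  vc=[9, 4, 16]
9: 0x47 (blk 17, set 1) → L1-HIT  vc=[9, 4, 16]
10: 0x10 (blk 4, set 0) → VC-HIT  vc=[9, 8, 16]

VC = [9, 8, 16]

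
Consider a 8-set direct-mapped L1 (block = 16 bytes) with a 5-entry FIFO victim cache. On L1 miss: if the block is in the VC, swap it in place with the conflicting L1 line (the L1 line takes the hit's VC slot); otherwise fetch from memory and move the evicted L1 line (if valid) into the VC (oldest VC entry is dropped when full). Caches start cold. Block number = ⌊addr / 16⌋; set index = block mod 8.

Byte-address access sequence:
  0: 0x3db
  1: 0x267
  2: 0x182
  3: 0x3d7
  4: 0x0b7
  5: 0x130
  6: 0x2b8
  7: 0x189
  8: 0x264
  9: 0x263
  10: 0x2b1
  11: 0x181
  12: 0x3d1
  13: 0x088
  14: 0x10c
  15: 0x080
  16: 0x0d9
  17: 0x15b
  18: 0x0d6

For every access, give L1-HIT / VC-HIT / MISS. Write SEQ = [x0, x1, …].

  [0] addr=0x3db blk=61 s=5: MISS | VC []
  [1] addr=0x267 blk=38 s=6: MISS | VC []
  [2] addr=0x182 blk=24 s=0: MISS | VC []
  [3] addr=0x3d7 blk=61 s=5: L1-HIT | VC []
  [4] addr=0xb7 blk=11 s=3: MISS | VC []
  [5] addr=0x130 blk=19 s=3: MISS | VC [11]
  [6] addr=0x2b8 blk=43 s=3: MISS | VC [11, 19]
  [7] addr=0x189 blk=24 s=0: L1-HIT | VC [11, 19]
  [8] addr=0x264 blk=38 s=6: L1-HIT | VC [11, 19]
  [9] addr=0x263 blk=38 s=6: L1-HIT | VC [11, 19]
  [10] addr=0x2b1 blk=43 s=3: L1-HIT | VC [11, 19]
  [11] addr=0x181 blk=24 s=0: L1-HIT | VC [11, 19]
  [12] addr=0x3d1 blk=61 s=5: L1-HIT | VC [11, 19]
  [13] addr=0x88 blk=8 s=0: MISS | VC [11, 19, 24]
  [14] addr=0x10c blk=16 s=0: MISS | VC [11, 19, 24, 8]
  [15] addr=0x80 blk=8 s=0: VC-HIT | VC [11, 19, 24, 16]
  [16] addr=0xd9 blk=13 s=5: MISS | VC [11, 19, 24, 16, 61]
  [17] addr=0x15b blk=21 s=5: MISS | VC [19, 24, 16, 61, 13]
  [18] addr=0xd6 blk=13 s=5: VC-HIT | VC [19, 24, 16, 61, 21]

SEQ = [MISS, MISS, MISS, L1-HIT, MISS, MISS, MISS, L1-HIT, L1-HIT, L1-HIT, L1-HIT, L1-HIT, L1-HIT, MISS, MISS, VC-HIT, MISS, MISS, VC-HIT]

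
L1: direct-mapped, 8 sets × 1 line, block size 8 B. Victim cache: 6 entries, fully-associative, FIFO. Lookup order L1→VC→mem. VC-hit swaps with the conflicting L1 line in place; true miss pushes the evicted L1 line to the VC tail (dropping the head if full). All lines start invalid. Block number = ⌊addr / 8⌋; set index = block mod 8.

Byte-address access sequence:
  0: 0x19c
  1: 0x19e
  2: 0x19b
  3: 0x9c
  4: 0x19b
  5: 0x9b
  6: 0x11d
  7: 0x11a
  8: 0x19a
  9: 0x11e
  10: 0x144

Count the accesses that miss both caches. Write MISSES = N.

  [0] addr=0x19c blk=51 s=3: MISS | VC []
  [1] addr=0x19e blk=51 s=3: L1-HIT | VC []
  [2] addr=0x19b blk=51 s=3: L1-HIT | VC []
  [3] addr=0x9c blk=19 s=3: MISS | VC [51]
  [4] addr=0x19b blk=51 s=3: VC-HIT | VC [19]
  [5] addr=0x9b blk=19 s=3: VC-HIT | VC [51]
  [6] addr=0x11d blk=35 s=3: MISS | VC [51, 19]
  [7] addr=0x11a blk=35 s=3: L1-HIT | VC [51, 19]
  [8] addr=0x19a blk=51 s=3: VC-HIT | VC [35, 19]
  [9] addr=0x11e blk=35 s=3: VC-HIT | VC [51, 19]
  [10] addr=0x144 blk=40 s=0: MISS | VC [51, 19]

MISSES = 4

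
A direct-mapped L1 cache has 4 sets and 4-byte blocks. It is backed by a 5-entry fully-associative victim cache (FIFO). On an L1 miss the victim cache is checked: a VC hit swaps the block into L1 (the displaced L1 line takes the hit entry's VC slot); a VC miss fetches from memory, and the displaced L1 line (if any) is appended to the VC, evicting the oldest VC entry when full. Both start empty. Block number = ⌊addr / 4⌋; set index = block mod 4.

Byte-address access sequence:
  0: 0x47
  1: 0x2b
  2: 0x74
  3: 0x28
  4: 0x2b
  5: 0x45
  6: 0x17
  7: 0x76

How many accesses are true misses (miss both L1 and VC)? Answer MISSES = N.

#0 0x47→b17/s1 MISS; vc=[]
#1 0x2b→b10/s2 MISS; vc=[]
#2 0x74→b29/s1 MISS; vc=[17]
#3 0x28→b10/s2 L1-HIT; vc=[17]
#4 0x2b→b10/s2 L1-HIT; vc=[17]
#5 0x45→b17/s1 VC-HIT; vc=[29]
#6 0x17→b5/s1 MISS; vc=[29,17]
#7 0x76→b29/s1 VC-HIT; vc=[5,17]

MISSES = 4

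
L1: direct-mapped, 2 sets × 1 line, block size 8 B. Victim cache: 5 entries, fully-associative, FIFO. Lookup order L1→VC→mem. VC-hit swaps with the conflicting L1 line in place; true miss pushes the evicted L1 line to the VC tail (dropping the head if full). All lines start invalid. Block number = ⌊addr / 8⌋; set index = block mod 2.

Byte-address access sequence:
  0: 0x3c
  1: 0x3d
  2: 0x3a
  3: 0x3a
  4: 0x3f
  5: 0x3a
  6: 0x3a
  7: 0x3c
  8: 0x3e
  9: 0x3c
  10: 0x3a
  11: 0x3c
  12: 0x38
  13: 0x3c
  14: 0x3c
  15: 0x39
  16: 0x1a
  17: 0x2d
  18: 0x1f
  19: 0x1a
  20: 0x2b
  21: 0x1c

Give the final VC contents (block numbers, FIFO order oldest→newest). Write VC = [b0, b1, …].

VC = [7, 5]

0: 0x3c (blk 7, set 1) → MISS  vc=[]
1: 0x3d (blk 7, set 1) → L1-HIT  vc=[]
2: 0x3a (blk 7, set 1) → L1-HIT  vc=[]
3: 0x3a (blk 7, set 1) → L1-HIT  vc=[]
4: 0x3f (blk 7, set 1) → L1-HIT  vc=[]
5: 0x3a (blk 7, set 1) → L1-HIT  vc=[]
6: 0x3a (blk 7, set 1) → L1-HIT  vc=[]
7: 0x3c (blk 7, set 1) → L1-HIT  vc=[]
8: 0x3e (blk 7, set 1) → L1-HIT  vc=[]
9: 0x3c (blk 7, set 1) → L1-HIT  vc=[]
10: 0x3a (blk 7, set 1) → L1-HIT  vc=[]
11: 0x3c (blk 7, set 1) → L1-HIT  vc=[]
12: 0x38 (blk 7, set 1) → L1-HIT  vc=[]
13: 0x3c (blk 7, set 1) → L1-HIT  vc=[]
14: 0x3c (blk 7, set 1) → L1-HIT  vc=[]
15: 0x39 (blk 7, set 1) → L1-HIT  vc=[]
16: 0x1a (blk 3, set 1) → MISS  vc=[7]
17: 0x2d (blk 5, set 1) → MISS  vc=[7, 3]
18: 0x1f (blk 3, set 1) → VC-HIT  vc=[7, 5]
19: 0x1a (blk 3, set 1) → L1-HIT  vc=[7, 5]
20: 0x2b (blk 5, set 1) → VC-HIT  vc=[7, 3]
21: 0x1c (blk 3, set 1) → VC-HIT  vc=[7, 5]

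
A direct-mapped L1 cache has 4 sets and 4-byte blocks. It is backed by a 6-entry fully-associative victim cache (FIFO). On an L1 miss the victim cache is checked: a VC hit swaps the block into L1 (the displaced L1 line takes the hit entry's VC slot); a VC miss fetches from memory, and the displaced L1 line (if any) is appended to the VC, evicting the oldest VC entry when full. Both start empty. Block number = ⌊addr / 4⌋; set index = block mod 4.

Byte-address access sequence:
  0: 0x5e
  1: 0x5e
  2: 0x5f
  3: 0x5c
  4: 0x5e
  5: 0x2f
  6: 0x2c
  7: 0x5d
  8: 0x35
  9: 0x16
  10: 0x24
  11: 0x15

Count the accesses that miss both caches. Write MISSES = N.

  [0] addr=0x5e blk=23 s=3: MISS | VC []
  [1] addr=0x5e blk=23 s=3: L1-HIT | VC []
  [2] addr=0x5f blk=23 s=3: L1-HIT | VC []
  [3] addr=0x5c blk=23 s=3: L1-HIT | VC []
  [4] addr=0x5e blk=23 s=3: L1-HIT | VC []
  [5] addr=0x2f blk=11 s=3: MISS | VC [23]
  [6] addr=0x2c blk=11 s=3: L1-HIT | VC [23]
  [7] addr=0x5d blk=23 s=3: VC-HIT | VC [11]
  [8] addr=0x35 blk=13 s=1: MISS | VC [11]
  [9] addr=0x16 blk=5 s=1: MISS | VC [11, 13]
  [10] addr=0x24 blk=9 s=1: MISS | VC [11, 13, 5]
  [11] addr=0x15 blk=5 s=1: VC-HIT | VC [11, 13, 9]

MISSES = 5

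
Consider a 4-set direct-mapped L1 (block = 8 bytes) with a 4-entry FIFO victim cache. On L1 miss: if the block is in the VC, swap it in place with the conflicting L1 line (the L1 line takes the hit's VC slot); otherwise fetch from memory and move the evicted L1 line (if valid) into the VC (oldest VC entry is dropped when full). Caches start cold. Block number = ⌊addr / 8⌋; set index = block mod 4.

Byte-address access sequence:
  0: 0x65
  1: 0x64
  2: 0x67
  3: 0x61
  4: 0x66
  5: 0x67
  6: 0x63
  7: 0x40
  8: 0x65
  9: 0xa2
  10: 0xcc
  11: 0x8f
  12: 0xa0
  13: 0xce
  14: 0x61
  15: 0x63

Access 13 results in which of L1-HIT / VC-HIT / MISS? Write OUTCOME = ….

#0 0x65→b12/s0 MISS; vc=[]
#1 0x64→b12/s0 L1-HIT; vc=[]
#2 0x67→b12/s0 L1-HIT; vc=[]
#3 0x61→b12/s0 L1-HIT; vc=[]
#4 0x66→b12/s0 L1-HIT; vc=[]
#5 0x67→b12/s0 L1-HIT; vc=[]
#6 0x63→b12/s0 L1-HIT; vc=[]
#7 0x40→b8/s0 MISS; vc=[12]
#8 0x65→b12/s0 VC-HIT; vc=[8]
#9 0xa2→b20/s0 MISS; vc=[8,12]
#10 0xcc→b25/s1 MISS; vc=[8,12]
#11 0x8f→b17/s1 MISS; vc=[8,12,25]
#12 0xa0→b20/s0 L1-HIT; vc=[8,12,25]
#13 0xce→b25/s1 VC-HIT; vc=[8,12,17]
#14 0x61→b12/s0 VC-HIT; vc=[8,20,17]
#15 0x63→b12/s0 L1-HIT; vc=[8,20,17]

OUTCOME = VC-HIT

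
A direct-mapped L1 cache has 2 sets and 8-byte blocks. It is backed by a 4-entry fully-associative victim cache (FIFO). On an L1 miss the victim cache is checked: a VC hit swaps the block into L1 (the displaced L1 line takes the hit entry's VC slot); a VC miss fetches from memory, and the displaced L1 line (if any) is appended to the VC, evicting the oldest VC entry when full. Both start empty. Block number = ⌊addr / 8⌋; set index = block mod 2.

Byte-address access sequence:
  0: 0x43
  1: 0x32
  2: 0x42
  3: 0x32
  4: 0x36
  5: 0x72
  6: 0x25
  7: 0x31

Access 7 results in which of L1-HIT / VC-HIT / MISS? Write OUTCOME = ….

0: 0x43 (blk 8, set 0) → MISS  vc=[]
1: 0x32 (blk 6, set 0) → MISS  vc=[8]
2: 0x42 (blk 8, set 0) → VC-HIT  vc=[6]
3: 0x32 (blk 6, set 0) → VC-HIT  vc=[8]
4: 0x36 (blk 6, set 0) → L1-HIT  vc=[8]
5: 0x72 (blk 14, set 0) → MISS  vc=[8, 6]
6: 0x25 (blk 4, set 0) → MISS  vc=[8, 6, 14]
7: 0x31 (blk 6, set 0) → VC-HIT  vc=[8, 4, 14]

OUTCOME = VC-HIT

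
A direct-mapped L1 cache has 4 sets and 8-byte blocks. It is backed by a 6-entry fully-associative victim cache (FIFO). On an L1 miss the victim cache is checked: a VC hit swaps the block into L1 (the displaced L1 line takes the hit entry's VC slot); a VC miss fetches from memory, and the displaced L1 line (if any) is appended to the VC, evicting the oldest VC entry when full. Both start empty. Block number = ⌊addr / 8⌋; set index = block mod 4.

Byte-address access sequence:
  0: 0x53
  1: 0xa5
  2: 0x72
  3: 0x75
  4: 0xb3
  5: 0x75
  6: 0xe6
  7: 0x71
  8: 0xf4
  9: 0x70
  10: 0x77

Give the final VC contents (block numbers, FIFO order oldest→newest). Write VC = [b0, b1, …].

VC = [10, 22, 20, 30]

#0 0x53→b10/s2 MISS; vc=[]
#1 0xa5→b20/s0 MISS; vc=[]
#2 0x72→b14/s2 MISS; vc=[10]
#3 0x75→b14/s2 L1-HIT; vc=[10]
#4 0xb3→b22/s2 MISS; vc=[10,14]
#5 0x75→b14/s2 VC-HIT; vc=[10,22]
#6 0xe6→b28/s0 MISS; vc=[10,22,20]
#7 0x71→b14/s2 L1-HIT; vc=[10,22,20]
#8 0xf4→b30/s2 MISS; vc=[10,22,20,14]
#9 0x70→b14/s2 VC-HIT; vc=[10,22,20,30]
#10 0x77→b14/s2 L1-HIT; vc=[10,22,20,30]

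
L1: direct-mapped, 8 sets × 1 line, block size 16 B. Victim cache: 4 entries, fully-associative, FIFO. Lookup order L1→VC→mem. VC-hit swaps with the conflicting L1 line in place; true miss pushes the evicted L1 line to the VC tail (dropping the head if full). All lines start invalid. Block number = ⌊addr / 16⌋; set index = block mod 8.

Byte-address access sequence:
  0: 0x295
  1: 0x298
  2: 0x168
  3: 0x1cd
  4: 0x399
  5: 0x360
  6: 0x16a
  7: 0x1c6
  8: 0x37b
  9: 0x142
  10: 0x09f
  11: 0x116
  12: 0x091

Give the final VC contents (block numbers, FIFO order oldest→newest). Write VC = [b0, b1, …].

#0 0x295→b41/s1 MISS; vc=[]
#1 0x298→b41/s1 L1-HIT; vc=[]
#2 0x168→b22/s6 MISS; vc=[]
#3 0x1cd→b28/s4 MISS; vc=[]
#4 0x399→b57/s1 MISS; vc=[41]
#5 0x360→b54/s6 MISS; vc=[41,22]
#6 0x16a→b22/s6 VC-HIT; vc=[41,54]
#7 0x1c6→b28/s4 L1-HIT; vc=[41,54]
#8 0x37b→b55/s7 MISS; vc=[41,54]
#9 0x142→b20/s4 MISS; vc=[41,54,28]
#10 0x9f→b9/s1 MISS; vc=[41,54,28,57]
#11 0x116→b17/s1 MISS; vc=[54,28,57,9]
#12 0x91→b9/s1 VC-HIT; vc=[54,28,57,17]

VC = [54, 28, 57, 17]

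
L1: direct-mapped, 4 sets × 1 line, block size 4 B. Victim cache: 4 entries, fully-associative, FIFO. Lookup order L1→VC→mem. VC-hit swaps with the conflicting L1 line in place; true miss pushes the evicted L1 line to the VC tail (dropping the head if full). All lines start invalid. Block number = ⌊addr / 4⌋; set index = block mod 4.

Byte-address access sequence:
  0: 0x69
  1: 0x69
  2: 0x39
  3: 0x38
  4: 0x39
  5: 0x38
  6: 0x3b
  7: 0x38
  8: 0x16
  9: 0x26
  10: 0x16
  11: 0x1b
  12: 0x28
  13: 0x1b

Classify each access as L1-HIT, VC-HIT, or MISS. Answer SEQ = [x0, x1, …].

SEQ = [MISS, L1-HIT, MISS, L1-HIT, L1-HIT, L1-HIT, L1-HIT, L1-HIT, MISS, MISS, VC-HIT, MISS, MISS, VC-HIT]

#0 0x69→b26/s2 MISS; vc=[]
#1 0x69→b26/s2 L1-HIT; vc=[]
#2 0x39→b14/s2 MISS; vc=[26]
#3 0x38→b14/s2 L1-HIT; vc=[26]
#4 0x39→b14/s2 L1-HIT; vc=[26]
#5 0x38→b14/s2 L1-HIT; vc=[26]
#6 0x3b→b14/s2 L1-HIT; vc=[26]
#7 0x38→b14/s2 L1-HIT; vc=[26]
#8 0x16→b5/s1 MISS; vc=[26]
#9 0x26→b9/s1 MISS; vc=[26,5]
#10 0x16→b5/s1 VC-HIT; vc=[26,9]
#11 0x1b→b6/s2 MISS; vc=[26,9,14]
#12 0x28→b10/s2 MISS; vc=[26,9,14,6]
#13 0x1b→b6/s2 VC-HIT; vc=[26,9,14,10]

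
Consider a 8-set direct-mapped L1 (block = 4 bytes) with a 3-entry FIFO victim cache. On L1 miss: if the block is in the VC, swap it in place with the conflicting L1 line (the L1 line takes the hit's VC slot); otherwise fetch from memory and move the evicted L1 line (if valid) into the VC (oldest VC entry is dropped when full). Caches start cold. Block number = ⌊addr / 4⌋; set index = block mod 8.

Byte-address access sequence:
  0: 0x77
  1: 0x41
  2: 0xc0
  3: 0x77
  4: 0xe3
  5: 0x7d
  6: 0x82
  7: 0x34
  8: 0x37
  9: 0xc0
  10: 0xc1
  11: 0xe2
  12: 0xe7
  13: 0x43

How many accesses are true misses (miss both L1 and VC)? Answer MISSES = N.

  [0] addr=0x77 blk=29 s=5: MISS | VC []
  [1] addr=0x41 blk=16 s=0: MISS | VC []
  [2] addr=0xc0 blk=48 s=0: MISS | VC [16]
  [3] addr=0x77 blk=29 s=5: L1-HIT | VC [16]
  [4] addr=0xe3 blk=56 s=0: MISS | VC [16, 48]
  [5] addr=0x7d blk=31 s=7: MISS | VC [16, 48]
  [6] addr=0x82 blk=32 s=0: MISS | VC [16, 48, 56]
  [7] addr=0x34 blk=13 s=5: MISS | VC [48, 56, 29]
  [8] addr=0x37 blk=13 s=5: L1-HIT | VC [48, 56, 29]
  [9] addr=0xc0 blk=48 s=0: VC-HIT | VC [32, 56, 29]
  [10] addr=0xc1 blk=48 s=0: L1-HIT | VC [32, 56, 29]
  [11] addr=0xe2 blk=56 s=0: VC-HIT | VC [32, 48, 29]
  [12] addr=0xe7 blk=57 s=1: MISS | VC [32, 48, 29]
  [13] addr=0x43 blk=16 s=0: MISS | VC [48, 29, 56]

MISSES = 9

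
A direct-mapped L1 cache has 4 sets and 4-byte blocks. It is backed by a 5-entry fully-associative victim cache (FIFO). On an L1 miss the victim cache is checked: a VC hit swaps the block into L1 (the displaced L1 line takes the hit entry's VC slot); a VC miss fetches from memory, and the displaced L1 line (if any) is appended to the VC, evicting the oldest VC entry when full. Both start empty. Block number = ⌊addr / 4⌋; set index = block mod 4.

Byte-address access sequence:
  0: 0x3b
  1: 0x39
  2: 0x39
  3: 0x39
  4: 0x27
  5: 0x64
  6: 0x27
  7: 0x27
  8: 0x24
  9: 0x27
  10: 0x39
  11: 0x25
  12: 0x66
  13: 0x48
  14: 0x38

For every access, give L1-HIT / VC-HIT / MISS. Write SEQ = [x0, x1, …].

0: 0x3b (blk 14, set 2) → MISS  vc=[]
1: 0x39 (blk 14, set 2) → L1-HIT  vc=[]
2: 0x39 (blk 14, set 2) → L1-HIT  vc=[]
3: 0x39 (blk 14, set 2) → L1-HIT  vc=[]
4: 0x27 (blk 9, set 1) → MISS  vc=[]
5: 0x64 (blk 25, set 1) → MISS  vc=[9]
6: 0x27 (blk 9, set 1) → VC-HIT  vc=[25]
7: 0x27 (blk 9, set 1) → L1-HIT  vc=[25]
8: 0x24 (blk 9, set 1) → L1-HIT  vc=[25]
9: 0x27 (blk 9, set 1) → L1-HIT  vc=[25]
10: 0x39 (blk 14, set 2) → L1-HIT  vc=[25]
11: 0x25 (blk 9, set 1) → L1-HIT  vc=[25]
12: 0x66 (blk 25, set 1) → VC-HIT  vc=[9]
13: 0x48 (blk 18, set 2) → MISS  vc=[9, 14]
14: 0x38 (blk 14, set 2) → VC-HIT  vc=[9, 18]

SEQ = [MISS, L1-HIT, L1-HIT, L1-HIT, MISS, MISS, VC-HIT, L1-HIT, L1-HIT, L1-HIT, L1-HIT, L1-HIT, VC-HIT, MISS, VC-HIT]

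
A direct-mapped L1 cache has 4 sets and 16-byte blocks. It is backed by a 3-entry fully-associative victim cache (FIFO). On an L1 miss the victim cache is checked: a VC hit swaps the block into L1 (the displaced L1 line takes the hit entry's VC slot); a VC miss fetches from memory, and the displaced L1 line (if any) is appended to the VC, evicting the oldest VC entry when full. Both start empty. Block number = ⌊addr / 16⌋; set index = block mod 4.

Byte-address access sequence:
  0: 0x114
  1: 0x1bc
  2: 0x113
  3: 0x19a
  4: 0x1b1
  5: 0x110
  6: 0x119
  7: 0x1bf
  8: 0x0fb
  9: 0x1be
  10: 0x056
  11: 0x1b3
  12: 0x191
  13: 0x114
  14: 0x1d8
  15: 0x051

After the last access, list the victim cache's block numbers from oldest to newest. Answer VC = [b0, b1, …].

0: 0x114 (blk 17, set 1) → MISS  vc=[]
1: 0x1bc (blk 27, set 3) → MISS  vc=[]
2: 0x113 (blk 17, set 1) → L1-HIT  vc=[]
3: 0x19a (blk 25, set 1) → MISS  vc=[17]
4: 0x1b1 (blk 27, set 3) → L1-HIT  vc=[17]
5: 0x110 (blk 17, set 1) → VC-HIT  vc=[25]
6: 0x119 (blk 17, set 1) → L1-HIT  vc=[25]
7: 0x1bf (blk 27, set 3) → L1-HIT  vc=[25]
8: 0xfb (blk 15, set 3) → MISS  vc=[25, 27]
9: 0x1be (blk 27, set 3) → VC-HIT  vc=[25, 15]
10: 0x56 (blk 5, set 1) → MISS  vc=[25, 15, 17]
11: 0x1b3 (blk 27, set 3) → L1-HIT  vc=[25, 15, 17]
12: 0x191 (blk 25, set 1) → VC-HIT  vc=[5, 15, 17]
13: 0x114 (blk 17, set 1) → VC-HIT  vc=[5, 15, 25]
14: 0x1d8 (blk 29, set 1) → MISS  vc=[15, 25, 17]
15: 0x51 (blk 5, set 1) → MISS  vc=[25, 17, 29]

VC = [25, 17, 29]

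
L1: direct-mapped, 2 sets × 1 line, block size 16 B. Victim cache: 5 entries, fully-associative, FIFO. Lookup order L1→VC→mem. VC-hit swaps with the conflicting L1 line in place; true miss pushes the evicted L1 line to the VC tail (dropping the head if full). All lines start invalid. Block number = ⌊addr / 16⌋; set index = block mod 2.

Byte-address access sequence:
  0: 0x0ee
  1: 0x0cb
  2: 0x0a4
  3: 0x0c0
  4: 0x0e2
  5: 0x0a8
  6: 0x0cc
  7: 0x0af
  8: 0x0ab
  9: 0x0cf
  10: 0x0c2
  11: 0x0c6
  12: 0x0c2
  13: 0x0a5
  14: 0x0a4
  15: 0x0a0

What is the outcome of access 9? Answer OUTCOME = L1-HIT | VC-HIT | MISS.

  [0] addr=0xee blk=14 s=0: MISS | VC []
  [1] addr=0xcb blk=12 s=0: MISS | VC [14]
  [2] addr=0xa4 blk=10 s=0: MISS | VC [14, 12]
  [3] addr=0xc0 blk=12 s=0: VC-HIT | VC [14, 10]
  [4] addr=0xe2 blk=14 s=0: VC-HIT | VC [12, 10]
  [5] addr=0xa8 blk=10 s=0: VC-HIT | VC [12, 14]
  [6] addr=0xcc blk=12 s=0: VC-HIT | VC [10, 14]
  [7] addr=0xaf blk=10 s=0: VC-HIT | VC [12, 14]
  [8] addr=0xab blk=10 s=0: L1-HIT | VC [12, 14]
  [9] addr=0xcf blk=12 s=0: VC-HIT | VC [10, 14]
  [10] addr=0xc2 blk=12 s=0: L1-HIT | VC [10, 14]
  [11] addr=0xc6 blk=12 s=0: L1-HIT | VC [10, 14]
  [12] addr=0xc2 blk=12 s=0: L1-HIT | VC [10, 14]
  [13] addr=0xa5 blk=10 s=0: VC-HIT | VC [12, 14]
  [14] addr=0xa4 blk=10 s=0: L1-HIT | VC [12, 14]
  [15] addr=0xa0 blk=10 s=0: L1-HIT | VC [12, 14]

OUTCOME = VC-HIT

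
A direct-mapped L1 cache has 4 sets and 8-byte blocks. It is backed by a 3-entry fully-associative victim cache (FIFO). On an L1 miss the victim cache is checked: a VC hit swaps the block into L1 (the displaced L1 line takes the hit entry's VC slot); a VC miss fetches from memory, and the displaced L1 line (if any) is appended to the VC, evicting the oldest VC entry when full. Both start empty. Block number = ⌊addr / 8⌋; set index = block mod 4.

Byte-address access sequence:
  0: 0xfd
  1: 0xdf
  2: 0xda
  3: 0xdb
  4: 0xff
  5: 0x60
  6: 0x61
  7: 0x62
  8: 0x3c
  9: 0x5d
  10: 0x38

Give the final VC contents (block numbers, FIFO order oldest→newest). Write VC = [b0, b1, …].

VC = [27, 31, 11]

#0 0xfd→b31/s3 MISS; vc=[]
#1 0xdf→b27/s3 MISS; vc=[31]
#2 0xda→b27/s3 L1-HIT; vc=[31]
#3 0xdb→b27/s3 L1-HIT; vc=[31]
#4 0xff→b31/s3 VC-HIT; vc=[27]
#5 0x60→b12/s0 MISS; vc=[27]
#6 0x61→b12/s0 L1-HIT; vc=[27]
#7 0x62→b12/s0 L1-HIT; vc=[27]
#8 0x3c→b7/s3 MISS; vc=[27,31]
#9 0x5d→b11/s3 MISS; vc=[27,31,7]
#10 0x38→b7/s3 VC-HIT; vc=[27,31,11]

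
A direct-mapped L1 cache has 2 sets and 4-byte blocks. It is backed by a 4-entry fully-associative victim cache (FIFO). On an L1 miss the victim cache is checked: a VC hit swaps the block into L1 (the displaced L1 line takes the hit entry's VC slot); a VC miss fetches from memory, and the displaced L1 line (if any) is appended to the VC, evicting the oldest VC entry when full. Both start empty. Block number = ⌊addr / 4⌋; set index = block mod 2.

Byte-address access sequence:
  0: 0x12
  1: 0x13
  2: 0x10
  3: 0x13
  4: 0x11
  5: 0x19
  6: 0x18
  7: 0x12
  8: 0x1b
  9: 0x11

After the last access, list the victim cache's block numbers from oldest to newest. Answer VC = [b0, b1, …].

VC = [6]

  [0] addr=0x12 blk=4 s=0: MISS | VC []
  [1] addr=0x13 blk=4 s=0: L1-HIT | VC []
  [2] addr=0x10 blk=4 s=0: L1-HIT | VC []
  [3] addr=0x13 blk=4 s=0: L1-HIT | VC []
  [4] addr=0x11 blk=4 s=0: L1-HIT | VC []
  [5] addr=0x19 blk=6 s=0: MISS | VC [4]
  [6] addr=0x18 blk=6 s=0: L1-HIT | VC [4]
  [7] addr=0x12 blk=4 s=0: VC-HIT | VC [6]
  [8] addr=0x1b blk=6 s=0: VC-HIT | VC [4]
  [9] addr=0x11 blk=4 s=0: VC-HIT | VC [6]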